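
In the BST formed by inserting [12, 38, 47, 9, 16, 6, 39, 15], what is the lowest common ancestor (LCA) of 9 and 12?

Tree insertion order: [12, 38, 47, 9, 16, 6, 39, 15]
Tree (level-order array): [12, 9, 38, 6, None, 16, 47, None, None, 15, None, 39]
In a BST, the LCA of p=9, q=12 is the first node v on the
root-to-leaf path with p <= v <= q (go left if both < v, right if both > v).
Walk from root:
  at 12: 9 <= 12 <= 12, this is the LCA
LCA = 12


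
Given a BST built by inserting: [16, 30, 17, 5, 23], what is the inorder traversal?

Tree insertion order: [16, 30, 17, 5, 23]
Tree (level-order array): [16, 5, 30, None, None, 17, None, None, 23]
Inorder traversal: [5, 16, 17, 23, 30]


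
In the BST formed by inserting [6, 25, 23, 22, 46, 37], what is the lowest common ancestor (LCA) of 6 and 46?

Tree insertion order: [6, 25, 23, 22, 46, 37]
Tree (level-order array): [6, None, 25, 23, 46, 22, None, 37]
In a BST, the LCA of p=6, q=46 is the first node v on the
root-to-leaf path with p <= v <= q (go left if both < v, right if both > v).
Walk from root:
  at 6: 6 <= 6 <= 46, this is the LCA
LCA = 6


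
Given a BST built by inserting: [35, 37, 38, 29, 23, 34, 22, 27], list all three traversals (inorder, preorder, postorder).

Tree insertion order: [35, 37, 38, 29, 23, 34, 22, 27]
Tree (level-order array): [35, 29, 37, 23, 34, None, 38, 22, 27]
Inorder (L, root, R): [22, 23, 27, 29, 34, 35, 37, 38]
Preorder (root, L, R): [35, 29, 23, 22, 27, 34, 37, 38]
Postorder (L, R, root): [22, 27, 23, 34, 29, 38, 37, 35]


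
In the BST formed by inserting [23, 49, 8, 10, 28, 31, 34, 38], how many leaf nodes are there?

Tree built from: [23, 49, 8, 10, 28, 31, 34, 38]
Tree (level-order array): [23, 8, 49, None, 10, 28, None, None, None, None, 31, None, 34, None, 38]
Rule: A leaf has 0 children.
Per-node child counts:
  node 23: 2 child(ren)
  node 8: 1 child(ren)
  node 10: 0 child(ren)
  node 49: 1 child(ren)
  node 28: 1 child(ren)
  node 31: 1 child(ren)
  node 34: 1 child(ren)
  node 38: 0 child(ren)
Matching nodes: [10, 38]
Count of leaf nodes: 2


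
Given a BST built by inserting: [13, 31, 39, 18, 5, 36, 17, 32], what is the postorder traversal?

Tree insertion order: [13, 31, 39, 18, 5, 36, 17, 32]
Tree (level-order array): [13, 5, 31, None, None, 18, 39, 17, None, 36, None, None, None, 32]
Postorder traversal: [5, 17, 18, 32, 36, 39, 31, 13]


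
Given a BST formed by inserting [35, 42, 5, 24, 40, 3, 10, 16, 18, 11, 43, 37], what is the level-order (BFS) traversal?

Tree insertion order: [35, 42, 5, 24, 40, 3, 10, 16, 18, 11, 43, 37]
Tree (level-order array): [35, 5, 42, 3, 24, 40, 43, None, None, 10, None, 37, None, None, None, None, 16, None, None, 11, 18]
BFS from the root, enqueuing left then right child of each popped node:
  queue [35] -> pop 35, enqueue [5, 42], visited so far: [35]
  queue [5, 42] -> pop 5, enqueue [3, 24], visited so far: [35, 5]
  queue [42, 3, 24] -> pop 42, enqueue [40, 43], visited so far: [35, 5, 42]
  queue [3, 24, 40, 43] -> pop 3, enqueue [none], visited so far: [35, 5, 42, 3]
  queue [24, 40, 43] -> pop 24, enqueue [10], visited so far: [35, 5, 42, 3, 24]
  queue [40, 43, 10] -> pop 40, enqueue [37], visited so far: [35, 5, 42, 3, 24, 40]
  queue [43, 10, 37] -> pop 43, enqueue [none], visited so far: [35, 5, 42, 3, 24, 40, 43]
  queue [10, 37] -> pop 10, enqueue [16], visited so far: [35, 5, 42, 3, 24, 40, 43, 10]
  queue [37, 16] -> pop 37, enqueue [none], visited so far: [35, 5, 42, 3, 24, 40, 43, 10, 37]
  queue [16] -> pop 16, enqueue [11, 18], visited so far: [35, 5, 42, 3, 24, 40, 43, 10, 37, 16]
  queue [11, 18] -> pop 11, enqueue [none], visited so far: [35, 5, 42, 3, 24, 40, 43, 10, 37, 16, 11]
  queue [18] -> pop 18, enqueue [none], visited so far: [35, 5, 42, 3, 24, 40, 43, 10, 37, 16, 11, 18]
Result: [35, 5, 42, 3, 24, 40, 43, 10, 37, 16, 11, 18]


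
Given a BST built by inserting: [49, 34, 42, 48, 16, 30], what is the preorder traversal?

Tree insertion order: [49, 34, 42, 48, 16, 30]
Tree (level-order array): [49, 34, None, 16, 42, None, 30, None, 48]
Preorder traversal: [49, 34, 16, 30, 42, 48]


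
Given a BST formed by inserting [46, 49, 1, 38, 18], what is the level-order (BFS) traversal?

Tree insertion order: [46, 49, 1, 38, 18]
Tree (level-order array): [46, 1, 49, None, 38, None, None, 18]
BFS from the root, enqueuing left then right child of each popped node:
  queue [46] -> pop 46, enqueue [1, 49], visited so far: [46]
  queue [1, 49] -> pop 1, enqueue [38], visited so far: [46, 1]
  queue [49, 38] -> pop 49, enqueue [none], visited so far: [46, 1, 49]
  queue [38] -> pop 38, enqueue [18], visited so far: [46, 1, 49, 38]
  queue [18] -> pop 18, enqueue [none], visited so far: [46, 1, 49, 38, 18]
Result: [46, 1, 49, 38, 18]


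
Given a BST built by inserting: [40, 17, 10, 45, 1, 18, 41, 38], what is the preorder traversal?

Tree insertion order: [40, 17, 10, 45, 1, 18, 41, 38]
Tree (level-order array): [40, 17, 45, 10, 18, 41, None, 1, None, None, 38]
Preorder traversal: [40, 17, 10, 1, 18, 38, 45, 41]


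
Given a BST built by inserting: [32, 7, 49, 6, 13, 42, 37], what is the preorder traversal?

Tree insertion order: [32, 7, 49, 6, 13, 42, 37]
Tree (level-order array): [32, 7, 49, 6, 13, 42, None, None, None, None, None, 37]
Preorder traversal: [32, 7, 6, 13, 49, 42, 37]


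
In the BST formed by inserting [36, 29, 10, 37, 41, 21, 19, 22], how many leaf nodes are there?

Tree built from: [36, 29, 10, 37, 41, 21, 19, 22]
Tree (level-order array): [36, 29, 37, 10, None, None, 41, None, 21, None, None, 19, 22]
Rule: A leaf has 0 children.
Per-node child counts:
  node 36: 2 child(ren)
  node 29: 1 child(ren)
  node 10: 1 child(ren)
  node 21: 2 child(ren)
  node 19: 0 child(ren)
  node 22: 0 child(ren)
  node 37: 1 child(ren)
  node 41: 0 child(ren)
Matching nodes: [19, 22, 41]
Count of leaf nodes: 3


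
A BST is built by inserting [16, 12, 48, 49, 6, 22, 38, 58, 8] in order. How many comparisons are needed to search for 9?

Search path for 9: 16 -> 12 -> 6 -> 8
Found: False
Comparisons: 4


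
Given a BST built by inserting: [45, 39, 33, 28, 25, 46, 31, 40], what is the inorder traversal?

Tree insertion order: [45, 39, 33, 28, 25, 46, 31, 40]
Tree (level-order array): [45, 39, 46, 33, 40, None, None, 28, None, None, None, 25, 31]
Inorder traversal: [25, 28, 31, 33, 39, 40, 45, 46]


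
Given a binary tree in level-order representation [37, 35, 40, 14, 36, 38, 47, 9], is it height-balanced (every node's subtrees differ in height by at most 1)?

Tree (level-order array): [37, 35, 40, 14, 36, 38, 47, 9]
Definition: a tree is height-balanced if, at every node, |h(left) - h(right)| <= 1 (empty subtree has height -1).
Bottom-up per-node check:
  node 9: h_left=-1, h_right=-1, diff=0 [OK], height=0
  node 14: h_left=0, h_right=-1, diff=1 [OK], height=1
  node 36: h_left=-1, h_right=-1, diff=0 [OK], height=0
  node 35: h_left=1, h_right=0, diff=1 [OK], height=2
  node 38: h_left=-1, h_right=-1, diff=0 [OK], height=0
  node 47: h_left=-1, h_right=-1, diff=0 [OK], height=0
  node 40: h_left=0, h_right=0, diff=0 [OK], height=1
  node 37: h_left=2, h_right=1, diff=1 [OK], height=3
All nodes satisfy the balance condition.
Result: Balanced


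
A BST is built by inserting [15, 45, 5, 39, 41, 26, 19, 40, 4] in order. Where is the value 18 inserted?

Starting tree (level order): [15, 5, 45, 4, None, 39, None, None, None, 26, 41, 19, None, 40]
Insertion path: 15 -> 45 -> 39 -> 26 -> 19
Result: insert 18 as left child of 19
Final tree (level order): [15, 5, 45, 4, None, 39, None, None, None, 26, 41, 19, None, 40, None, 18]


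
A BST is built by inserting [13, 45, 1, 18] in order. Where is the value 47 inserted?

Starting tree (level order): [13, 1, 45, None, None, 18]
Insertion path: 13 -> 45
Result: insert 47 as right child of 45
Final tree (level order): [13, 1, 45, None, None, 18, 47]


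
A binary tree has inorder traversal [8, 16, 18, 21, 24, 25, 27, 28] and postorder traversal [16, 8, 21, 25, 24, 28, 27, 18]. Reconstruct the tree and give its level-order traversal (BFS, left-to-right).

Inorder:   [8, 16, 18, 21, 24, 25, 27, 28]
Postorder: [16, 8, 21, 25, 24, 28, 27, 18]
Algorithm: postorder visits root last, so walk postorder right-to-left;
each value is the root of the current inorder slice — split it at that
value, recurse on the right subtree first, then the left.
Recursive splits:
  root=18; inorder splits into left=[8, 16], right=[21, 24, 25, 27, 28]
  root=27; inorder splits into left=[21, 24, 25], right=[28]
  root=28; inorder splits into left=[], right=[]
  root=24; inorder splits into left=[21], right=[25]
  root=25; inorder splits into left=[], right=[]
  root=21; inorder splits into left=[], right=[]
  root=8; inorder splits into left=[], right=[16]
  root=16; inorder splits into left=[], right=[]
Reconstructed level-order: [18, 8, 27, 16, 24, 28, 21, 25]


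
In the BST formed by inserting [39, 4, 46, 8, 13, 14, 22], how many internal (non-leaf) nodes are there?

Tree built from: [39, 4, 46, 8, 13, 14, 22]
Tree (level-order array): [39, 4, 46, None, 8, None, None, None, 13, None, 14, None, 22]
Rule: An internal node has at least one child.
Per-node child counts:
  node 39: 2 child(ren)
  node 4: 1 child(ren)
  node 8: 1 child(ren)
  node 13: 1 child(ren)
  node 14: 1 child(ren)
  node 22: 0 child(ren)
  node 46: 0 child(ren)
Matching nodes: [39, 4, 8, 13, 14]
Count of internal (non-leaf) nodes: 5


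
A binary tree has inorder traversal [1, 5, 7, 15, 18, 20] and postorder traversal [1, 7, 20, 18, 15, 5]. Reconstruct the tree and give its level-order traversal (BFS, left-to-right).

Inorder:   [1, 5, 7, 15, 18, 20]
Postorder: [1, 7, 20, 18, 15, 5]
Algorithm: postorder visits root last, so walk postorder right-to-left;
each value is the root of the current inorder slice — split it at that
value, recurse on the right subtree first, then the left.
Recursive splits:
  root=5; inorder splits into left=[1], right=[7, 15, 18, 20]
  root=15; inorder splits into left=[7], right=[18, 20]
  root=18; inorder splits into left=[], right=[20]
  root=20; inorder splits into left=[], right=[]
  root=7; inorder splits into left=[], right=[]
  root=1; inorder splits into left=[], right=[]
Reconstructed level-order: [5, 1, 15, 7, 18, 20]


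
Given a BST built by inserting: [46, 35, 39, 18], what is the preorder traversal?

Tree insertion order: [46, 35, 39, 18]
Tree (level-order array): [46, 35, None, 18, 39]
Preorder traversal: [46, 35, 18, 39]


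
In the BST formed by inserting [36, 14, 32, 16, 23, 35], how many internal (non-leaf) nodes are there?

Tree built from: [36, 14, 32, 16, 23, 35]
Tree (level-order array): [36, 14, None, None, 32, 16, 35, None, 23]
Rule: An internal node has at least one child.
Per-node child counts:
  node 36: 1 child(ren)
  node 14: 1 child(ren)
  node 32: 2 child(ren)
  node 16: 1 child(ren)
  node 23: 0 child(ren)
  node 35: 0 child(ren)
Matching nodes: [36, 14, 32, 16]
Count of internal (non-leaf) nodes: 4


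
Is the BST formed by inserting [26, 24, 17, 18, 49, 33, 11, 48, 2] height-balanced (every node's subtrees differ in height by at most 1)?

Tree (level-order array): [26, 24, 49, 17, None, 33, None, 11, 18, None, 48, 2]
Definition: a tree is height-balanced if, at every node, |h(left) - h(right)| <= 1 (empty subtree has height -1).
Bottom-up per-node check:
  node 2: h_left=-1, h_right=-1, diff=0 [OK], height=0
  node 11: h_left=0, h_right=-1, diff=1 [OK], height=1
  node 18: h_left=-1, h_right=-1, diff=0 [OK], height=0
  node 17: h_left=1, h_right=0, diff=1 [OK], height=2
  node 24: h_left=2, h_right=-1, diff=3 [FAIL (|2--1|=3 > 1)], height=3
  node 48: h_left=-1, h_right=-1, diff=0 [OK], height=0
  node 33: h_left=-1, h_right=0, diff=1 [OK], height=1
  node 49: h_left=1, h_right=-1, diff=2 [FAIL (|1--1|=2 > 1)], height=2
  node 26: h_left=3, h_right=2, diff=1 [OK], height=4
Node 24 violates the condition: |2 - -1| = 3 > 1.
Result: Not balanced


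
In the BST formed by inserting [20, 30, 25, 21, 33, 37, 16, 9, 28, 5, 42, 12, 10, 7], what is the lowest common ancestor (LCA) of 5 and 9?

Tree insertion order: [20, 30, 25, 21, 33, 37, 16, 9, 28, 5, 42, 12, 10, 7]
Tree (level-order array): [20, 16, 30, 9, None, 25, 33, 5, 12, 21, 28, None, 37, None, 7, 10, None, None, None, None, None, None, 42]
In a BST, the LCA of p=5, q=9 is the first node v on the
root-to-leaf path with p <= v <= q (go left if both < v, right if both > v).
Walk from root:
  at 20: both 5 and 9 < 20, go left
  at 16: both 5 and 9 < 16, go left
  at 9: 5 <= 9 <= 9, this is the LCA
LCA = 9


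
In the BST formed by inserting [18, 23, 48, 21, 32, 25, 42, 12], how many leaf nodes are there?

Tree built from: [18, 23, 48, 21, 32, 25, 42, 12]
Tree (level-order array): [18, 12, 23, None, None, 21, 48, None, None, 32, None, 25, 42]
Rule: A leaf has 0 children.
Per-node child counts:
  node 18: 2 child(ren)
  node 12: 0 child(ren)
  node 23: 2 child(ren)
  node 21: 0 child(ren)
  node 48: 1 child(ren)
  node 32: 2 child(ren)
  node 25: 0 child(ren)
  node 42: 0 child(ren)
Matching nodes: [12, 21, 25, 42]
Count of leaf nodes: 4


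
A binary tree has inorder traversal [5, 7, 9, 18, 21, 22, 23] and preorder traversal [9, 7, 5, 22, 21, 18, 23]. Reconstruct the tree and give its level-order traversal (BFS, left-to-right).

Inorder:  [5, 7, 9, 18, 21, 22, 23]
Preorder: [9, 7, 5, 22, 21, 18, 23]
Algorithm: preorder visits root first, so consume preorder in order;
for each root, split the current inorder slice at that value into
left-subtree inorder and right-subtree inorder, then recurse.
Recursive splits:
  root=9; inorder splits into left=[5, 7], right=[18, 21, 22, 23]
  root=7; inorder splits into left=[5], right=[]
  root=5; inorder splits into left=[], right=[]
  root=22; inorder splits into left=[18, 21], right=[23]
  root=21; inorder splits into left=[18], right=[]
  root=18; inorder splits into left=[], right=[]
  root=23; inorder splits into left=[], right=[]
Reconstructed level-order: [9, 7, 22, 5, 21, 23, 18]


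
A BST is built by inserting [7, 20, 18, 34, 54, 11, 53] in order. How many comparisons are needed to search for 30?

Search path for 30: 7 -> 20 -> 34
Found: False
Comparisons: 3


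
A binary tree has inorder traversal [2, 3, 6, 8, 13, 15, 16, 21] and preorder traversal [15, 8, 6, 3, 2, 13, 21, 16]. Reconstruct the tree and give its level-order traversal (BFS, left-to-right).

Inorder:  [2, 3, 6, 8, 13, 15, 16, 21]
Preorder: [15, 8, 6, 3, 2, 13, 21, 16]
Algorithm: preorder visits root first, so consume preorder in order;
for each root, split the current inorder slice at that value into
left-subtree inorder and right-subtree inorder, then recurse.
Recursive splits:
  root=15; inorder splits into left=[2, 3, 6, 8, 13], right=[16, 21]
  root=8; inorder splits into left=[2, 3, 6], right=[13]
  root=6; inorder splits into left=[2, 3], right=[]
  root=3; inorder splits into left=[2], right=[]
  root=2; inorder splits into left=[], right=[]
  root=13; inorder splits into left=[], right=[]
  root=21; inorder splits into left=[16], right=[]
  root=16; inorder splits into left=[], right=[]
Reconstructed level-order: [15, 8, 21, 6, 13, 16, 3, 2]


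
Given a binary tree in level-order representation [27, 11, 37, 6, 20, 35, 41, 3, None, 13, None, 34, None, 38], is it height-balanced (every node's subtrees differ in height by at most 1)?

Tree (level-order array): [27, 11, 37, 6, 20, 35, 41, 3, None, 13, None, 34, None, 38]
Definition: a tree is height-balanced if, at every node, |h(left) - h(right)| <= 1 (empty subtree has height -1).
Bottom-up per-node check:
  node 3: h_left=-1, h_right=-1, diff=0 [OK], height=0
  node 6: h_left=0, h_right=-1, diff=1 [OK], height=1
  node 13: h_left=-1, h_right=-1, diff=0 [OK], height=0
  node 20: h_left=0, h_right=-1, diff=1 [OK], height=1
  node 11: h_left=1, h_right=1, diff=0 [OK], height=2
  node 34: h_left=-1, h_right=-1, diff=0 [OK], height=0
  node 35: h_left=0, h_right=-1, diff=1 [OK], height=1
  node 38: h_left=-1, h_right=-1, diff=0 [OK], height=0
  node 41: h_left=0, h_right=-1, diff=1 [OK], height=1
  node 37: h_left=1, h_right=1, diff=0 [OK], height=2
  node 27: h_left=2, h_right=2, diff=0 [OK], height=3
All nodes satisfy the balance condition.
Result: Balanced


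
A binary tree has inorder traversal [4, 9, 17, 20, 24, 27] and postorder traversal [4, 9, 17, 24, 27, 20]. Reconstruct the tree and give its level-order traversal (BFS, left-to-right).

Inorder:   [4, 9, 17, 20, 24, 27]
Postorder: [4, 9, 17, 24, 27, 20]
Algorithm: postorder visits root last, so walk postorder right-to-left;
each value is the root of the current inorder slice — split it at that
value, recurse on the right subtree first, then the left.
Recursive splits:
  root=20; inorder splits into left=[4, 9, 17], right=[24, 27]
  root=27; inorder splits into left=[24], right=[]
  root=24; inorder splits into left=[], right=[]
  root=17; inorder splits into left=[4, 9], right=[]
  root=9; inorder splits into left=[4], right=[]
  root=4; inorder splits into left=[], right=[]
Reconstructed level-order: [20, 17, 27, 9, 24, 4]


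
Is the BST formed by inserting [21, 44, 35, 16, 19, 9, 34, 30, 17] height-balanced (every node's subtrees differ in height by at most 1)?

Tree (level-order array): [21, 16, 44, 9, 19, 35, None, None, None, 17, None, 34, None, None, None, 30]
Definition: a tree is height-balanced if, at every node, |h(left) - h(right)| <= 1 (empty subtree has height -1).
Bottom-up per-node check:
  node 9: h_left=-1, h_right=-1, diff=0 [OK], height=0
  node 17: h_left=-1, h_right=-1, diff=0 [OK], height=0
  node 19: h_left=0, h_right=-1, diff=1 [OK], height=1
  node 16: h_left=0, h_right=1, diff=1 [OK], height=2
  node 30: h_left=-1, h_right=-1, diff=0 [OK], height=0
  node 34: h_left=0, h_right=-1, diff=1 [OK], height=1
  node 35: h_left=1, h_right=-1, diff=2 [FAIL (|1--1|=2 > 1)], height=2
  node 44: h_left=2, h_right=-1, diff=3 [FAIL (|2--1|=3 > 1)], height=3
  node 21: h_left=2, h_right=3, diff=1 [OK], height=4
Node 35 violates the condition: |1 - -1| = 2 > 1.
Result: Not balanced


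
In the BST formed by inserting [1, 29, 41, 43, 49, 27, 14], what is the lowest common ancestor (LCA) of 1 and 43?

Tree insertion order: [1, 29, 41, 43, 49, 27, 14]
Tree (level-order array): [1, None, 29, 27, 41, 14, None, None, 43, None, None, None, 49]
In a BST, the LCA of p=1, q=43 is the first node v on the
root-to-leaf path with p <= v <= q (go left if both < v, right if both > v).
Walk from root:
  at 1: 1 <= 1 <= 43, this is the LCA
LCA = 1


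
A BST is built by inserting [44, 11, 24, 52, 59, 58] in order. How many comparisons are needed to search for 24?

Search path for 24: 44 -> 11 -> 24
Found: True
Comparisons: 3


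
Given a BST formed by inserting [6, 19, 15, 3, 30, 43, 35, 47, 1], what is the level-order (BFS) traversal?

Tree insertion order: [6, 19, 15, 3, 30, 43, 35, 47, 1]
Tree (level-order array): [6, 3, 19, 1, None, 15, 30, None, None, None, None, None, 43, 35, 47]
BFS from the root, enqueuing left then right child of each popped node:
  queue [6] -> pop 6, enqueue [3, 19], visited so far: [6]
  queue [3, 19] -> pop 3, enqueue [1], visited so far: [6, 3]
  queue [19, 1] -> pop 19, enqueue [15, 30], visited so far: [6, 3, 19]
  queue [1, 15, 30] -> pop 1, enqueue [none], visited so far: [6, 3, 19, 1]
  queue [15, 30] -> pop 15, enqueue [none], visited so far: [6, 3, 19, 1, 15]
  queue [30] -> pop 30, enqueue [43], visited so far: [6, 3, 19, 1, 15, 30]
  queue [43] -> pop 43, enqueue [35, 47], visited so far: [6, 3, 19, 1, 15, 30, 43]
  queue [35, 47] -> pop 35, enqueue [none], visited so far: [6, 3, 19, 1, 15, 30, 43, 35]
  queue [47] -> pop 47, enqueue [none], visited so far: [6, 3, 19, 1, 15, 30, 43, 35, 47]
Result: [6, 3, 19, 1, 15, 30, 43, 35, 47]


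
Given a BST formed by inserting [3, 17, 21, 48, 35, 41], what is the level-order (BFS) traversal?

Tree insertion order: [3, 17, 21, 48, 35, 41]
Tree (level-order array): [3, None, 17, None, 21, None, 48, 35, None, None, 41]
BFS from the root, enqueuing left then right child of each popped node:
  queue [3] -> pop 3, enqueue [17], visited so far: [3]
  queue [17] -> pop 17, enqueue [21], visited so far: [3, 17]
  queue [21] -> pop 21, enqueue [48], visited so far: [3, 17, 21]
  queue [48] -> pop 48, enqueue [35], visited so far: [3, 17, 21, 48]
  queue [35] -> pop 35, enqueue [41], visited so far: [3, 17, 21, 48, 35]
  queue [41] -> pop 41, enqueue [none], visited so far: [3, 17, 21, 48, 35, 41]
Result: [3, 17, 21, 48, 35, 41]


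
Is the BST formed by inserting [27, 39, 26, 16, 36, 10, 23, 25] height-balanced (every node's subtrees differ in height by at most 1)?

Tree (level-order array): [27, 26, 39, 16, None, 36, None, 10, 23, None, None, None, None, None, 25]
Definition: a tree is height-balanced if, at every node, |h(left) - h(right)| <= 1 (empty subtree has height -1).
Bottom-up per-node check:
  node 10: h_left=-1, h_right=-1, diff=0 [OK], height=0
  node 25: h_left=-1, h_right=-1, diff=0 [OK], height=0
  node 23: h_left=-1, h_right=0, diff=1 [OK], height=1
  node 16: h_left=0, h_right=1, diff=1 [OK], height=2
  node 26: h_left=2, h_right=-1, diff=3 [FAIL (|2--1|=3 > 1)], height=3
  node 36: h_left=-1, h_right=-1, diff=0 [OK], height=0
  node 39: h_left=0, h_right=-1, diff=1 [OK], height=1
  node 27: h_left=3, h_right=1, diff=2 [FAIL (|3-1|=2 > 1)], height=4
Node 26 violates the condition: |2 - -1| = 3 > 1.
Result: Not balanced


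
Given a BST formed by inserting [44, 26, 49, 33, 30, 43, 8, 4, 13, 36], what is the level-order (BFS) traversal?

Tree insertion order: [44, 26, 49, 33, 30, 43, 8, 4, 13, 36]
Tree (level-order array): [44, 26, 49, 8, 33, None, None, 4, 13, 30, 43, None, None, None, None, None, None, 36]
BFS from the root, enqueuing left then right child of each popped node:
  queue [44] -> pop 44, enqueue [26, 49], visited so far: [44]
  queue [26, 49] -> pop 26, enqueue [8, 33], visited so far: [44, 26]
  queue [49, 8, 33] -> pop 49, enqueue [none], visited so far: [44, 26, 49]
  queue [8, 33] -> pop 8, enqueue [4, 13], visited so far: [44, 26, 49, 8]
  queue [33, 4, 13] -> pop 33, enqueue [30, 43], visited so far: [44, 26, 49, 8, 33]
  queue [4, 13, 30, 43] -> pop 4, enqueue [none], visited so far: [44, 26, 49, 8, 33, 4]
  queue [13, 30, 43] -> pop 13, enqueue [none], visited so far: [44, 26, 49, 8, 33, 4, 13]
  queue [30, 43] -> pop 30, enqueue [none], visited so far: [44, 26, 49, 8, 33, 4, 13, 30]
  queue [43] -> pop 43, enqueue [36], visited so far: [44, 26, 49, 8, 33, 4, 13, 30, 43]
  queue [36] -> pop 36, enqueue [none], visited so far: [44, 26, 49, 8, 33, 4, 13, 30, 43, 36]
Result: [44, 26, 49, 8, 33, 4, 13, 30, 43, 36]


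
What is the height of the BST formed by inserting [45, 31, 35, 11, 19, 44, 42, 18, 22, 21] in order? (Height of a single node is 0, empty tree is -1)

Insertion order: [45, 31, 35, 11, 19, 44, 42, 18, 22, 21]
Tree (level-order array): [45, 31, None, 11, 35, None, 19, None, 44, 18, 22, 42, None, None, None, 21]
Compute height bottom-up (empty subtree = -1):
  height(18) = 1 + max(-1, -1) = 0
  height(21) = 1 + max(-1, -1) = 0
  height(22) = 1 + max(0, -1) = 1
  height(19) = 1 + max(0, 1) = 2
  height(11) = 1 + max(-1, 2) = 3
  height(42) = 1 + max(-1, -1) = 0
  height(44) = 1 + max(0, -1) = 1
  height(35) = 1 + max(-1, 1) = 2
  height(31) = 1 + max(3, 2) = 4
  height(45) = 1 + max(4, -1) = 5
Height = 5


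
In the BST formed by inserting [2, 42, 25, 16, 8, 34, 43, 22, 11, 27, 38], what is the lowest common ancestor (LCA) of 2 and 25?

Tree insertion order: [2, 42, 25, 16, 8, 34, 43, 22, 11, 27, 38]
Tree (level-order array): [2, None, 42, 25, 43, 16, 34, None, None, 8, 22, 27, 38, None, 11]
In a BST, the LCA of p=2, q=25 is the first node v on the
root-to-leaf path with p <= v <= q (go left if both < v, right if both > v).
Walk from root:
  at 2: 2 <= 2 <= 25, this is the LCA
LCA = 2


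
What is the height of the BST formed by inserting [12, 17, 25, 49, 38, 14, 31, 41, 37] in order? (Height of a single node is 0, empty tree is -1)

Insertion order: [12, 17, 25, 49, 38, 14, 31, 41, 37]
Tree (level-order array): [12, None, 17, 14, 25, None, None, None, 49, 38, None, 31, 41, None, 37]
Compute height bottom-up (empty subtree = -1):
  height(14) = 1 + max(-1, -1) = 0
  height(37) = 1 + max(-1, -1) = 0
  height(31) = 1 + max(-1, 0) = 1
  height(41) = 1 + max(-1, -1) = 0
  height(38) = 1 + max(1, 0) = 2
  height(49) = 1 + max(2, -1) = 3
  height(25) = 1 + max(-1, 3) = 4
  height(17) = 1 + max(0, 4) = 5
  height(12) = 1 + max(-1, 5) = 6
Height = 6


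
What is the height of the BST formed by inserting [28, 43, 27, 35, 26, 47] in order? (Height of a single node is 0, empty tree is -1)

Insertion order: [28, 43, 27, 35, 26, 47]
Tree (level-order array): [28, 27, 43, 26, None, 35, 47]
Compute height bottom-up (empty subtree = -1):
  height(26) = 1 + max(-1, -1) = 0
  height(27) = 1 + max(0, -1) = 1
  height(35) = 1 + max(-1, -1) = 0
  height(47) = 1 + max(-1, -1) = 0
  height(43) = 1 + max(0, 0) = 1
  height(28) = 1 + max(1, 1) = 2
Height = 2


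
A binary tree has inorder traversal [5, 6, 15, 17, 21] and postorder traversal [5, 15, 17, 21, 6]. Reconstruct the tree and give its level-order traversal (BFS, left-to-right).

Inorder:   [5, 6, 15, 17, 21]
Postorder: [5, 15, 17, 21, 6]
Algorithm: postorder visits root last, so walk postorder right-to-left;
each value is the root of the current inorder slice — split it at that
value, recurse on the right subtree first, then the left.
Recursive splits:
  root=6; inorder splits into left=[5], right=[15, 17, 21]
  root=21; inorder splits into left=[15, 17], right=[]
  root=17; inorder splits into left=[15], right=[]
  root=15; inorder splits into left=[], right=[]
  root=5; inorder splits into left=[], right=[]
Reconstructed level-order: [6, 5, 21, 17, 15]


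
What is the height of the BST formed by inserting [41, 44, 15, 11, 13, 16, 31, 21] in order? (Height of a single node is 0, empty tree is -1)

Insertion order: [41, 44, 15, 11, 13, 16, 31, 21]
Tree (level-order array): [41, 15, 44, 11, 16, None, None, None, 13, None, 31, None, None, 21]
Compute height bottom-up (empty subtree = -1):
  height(13) = 1 + max(-1, -1) = 0
  height(11) = 1 + max(-1, 0) = 1
  height(21) = 1 + max(-1, -1) = 0
  height(31) = 1 + max(0, -1) = 1
  height(16) = 1 + max(-1, 1) = 2
  height(15) = 1 + max(1, 2) = 3
  height(44) = 1 + max(-1, -1) = 0
  height(41) = 1 + max(3, 0) = 4
Height = 4


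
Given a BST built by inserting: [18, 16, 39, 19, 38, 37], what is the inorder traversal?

Tree insertion order: [18, 16, 39, 19, 38, 37]
Tree (level-order array): [18, 16, 39, None, None, 19, None, None, 38, 37]
Inorder traversal: [16, 18, 19, 37, 38, 39]


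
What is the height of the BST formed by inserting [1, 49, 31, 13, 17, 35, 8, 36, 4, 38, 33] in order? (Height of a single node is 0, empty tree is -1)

Insertion order: [1, 49, 31, 13, 17, 35, 8, 36, 4, 38, 33]
Tree (level-order array): [1, None, 49, 31, None, 13, 35, 8, 17, 33, 36, 4, None, None, None, None, None, None, 38]
Compute height bottom-up (empty subtree = -1):
  height(4) = 1 + max(-1, -1) = 0
  height(8) = 1 + max(0, -1) = 1
  height(17) = 1 + max(-1, -1) = 0
  height(13) = 1 + max(1, 0) = 2
  height(33) = 1 + max(-1, -1) = 0
  height(38) = 1 + max(-1, -1) = 0
  height(36) = 1 + max(-1, 0) = 1
  height(35) = 1 + max(0, 1) = 2
  height(31) = 1 + max(2, 2) = 3
  height(49) = 1 + max(3, -1) = 4
  height(1) = 1 + max(-1, 4) = 5
Height = 5


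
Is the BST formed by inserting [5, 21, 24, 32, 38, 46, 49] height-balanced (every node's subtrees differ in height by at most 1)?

Tree (level-order array): [5, None, 21, None, 24, None, 32, None, 38, None, 46, None, 49]
Definition: a tree is height-balanced if, at every node, |h(left) - h(right)| <= 1 (empty subtree has height -1).
Bottom-up per-node check:
  node 49: h_left=-1, h_right=-1, diff=0 [OK], height=0
  node 46: h_left=-1, h_right=0, diff=1 [OK], height=1
  node 38: h_left=-1, h_right=1, diff=2 [FAIL (|-1-1|=2 > 1)], height=2
  node 32: h_left=-1, h_right=2, diff=3 [FAIL (|-1-2|=3 > 1)], height=3
  node 24: h_left=-1, h_right=3, diff=4 [FAIL (|-1-3|=4 > 1)], height=4
  node 21: h_left=-1, h_right=4, diff=5 [FAIL (|-1-4|=5 > 1)], height=5
  node 5: h_left=-1, h_right=5, diff=6 [FAIL (|-1-5|=6 > 1)], height=6
Node 38 violates the condition: |-1 - 1| = 2 > 1.
Result: Not balanced


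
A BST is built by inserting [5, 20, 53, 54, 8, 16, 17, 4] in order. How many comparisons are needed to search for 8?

Search path for 8: 5 -> 20 -> 8
Found: True
Comparisons: 3


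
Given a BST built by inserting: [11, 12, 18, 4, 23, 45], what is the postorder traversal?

Tree insertion order: [11, 12, 18, 4, 23, 45]
Tree (level-order array): [11, 4, 12, None, None, None, 18, None, 23, None, 45]
Postorder traversal: [4, 45, 23, 18, 12, 11]


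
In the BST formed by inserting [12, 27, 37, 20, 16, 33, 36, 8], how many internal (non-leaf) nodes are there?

Tree built from: [12, 27, 37, 20, 16, 33, 36, 8]
Tree (level-order array): [12, 8, 27, None, None, 20, 37, 16, None, 33, None, None, None, None, 36]
Rule: An internal node has at least one child.
Per-node child counts:
  node 12: 2 child(ren)
  node 8: 0 child(ren)
  node 27: 2 child(ren)
  node 20: 1 child(ren)
  node 16: 0 child(ren)
  node 37: 1 child(ren)
  node 33: 1 child(ren)
  node 36: 0 child(ren)
Matching nodes: [12, 27, 20, 37, 33]
Count of internal (non-leaf) nodes: 5


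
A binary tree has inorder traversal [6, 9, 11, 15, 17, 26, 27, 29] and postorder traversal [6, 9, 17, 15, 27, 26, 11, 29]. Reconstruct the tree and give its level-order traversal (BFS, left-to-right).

Inorder:   [6, 9, 11, 15, 17, 26, 27, 29]
Postorder: [6, 9, 17, 15, 27, 26, 11, 29]
Algorithm: postorder visits root last, so walk postorder right-to-left;
each value is the root of the current inorder slice — split it at that
value, recurse on the right subtree first, then the left.
Recursive splits:
  root=29; inorder splits into left=[6, 9, 11, 15, 17, 26, 27], right=[]
  root=11; inorder splits into left=[6, 9], right=[15, 17, 26, 27]
  root=26; inorder splits into left=[15, 17], right=[27]
  root=27; inorder splits into left=[], right=[]
  root=15; inorder splits into left=[], right=[17]
  root=17; inorder splits into left=[], right=[]
  root=9; inorder splits into left=[6], right=[]
  root=6; inorder splits into left=[], right=[]
Reconstructed level-order: [29, 11, 9, 26, 6, 15, 27, 17]


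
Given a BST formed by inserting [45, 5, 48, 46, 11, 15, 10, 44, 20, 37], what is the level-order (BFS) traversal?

Tree insertion order: [45, 5, 48, 46, 11, 15, 10, 44, 20, 37]
Tree (level-order array): [45, 5, 48, None, 11, 46, None, 10, 15, None, None, None, None, None, 44, 20, None, None, 37]
BFS from the root, enqueuing left then right child of each popped node:
  queue [45] -> pop 45, enqueue [5, 48], visited so far: [45]
  queue [5, 48] -> pop 5, enqueue [11], visited so far: [45, 5]
  queue [48, 11] -> pop 48, enqueue [46], visited so far: [45, 5, 48]
  queue [11, 46] -> pop 11, enqueue [10, 15], visited so far: [45, 5, 48, 11]
  queue [46, 10, 15] -> pop 46, enqueue [none], visited so far: [45, 5, 48, 11, 46]
  queue [10, 15] -> pop 10, enqueue [none], visited so far: [45, 5, 48, 11, 46, 10]
  queue [15] -> pop 15, enqueue [44], visited so far: [45, 5, 48, 11, 46, 10, 15]
  queue [44] -> pop 44, enqueue [20], visited so far: [45, 5, 48, 11, 46, 10, 15, 44]
  queue [20] -> pop 20, enqueue [37], visited so far: [45, 5, 48, 11, 46, 10, 15, 44, 20]
  queue [37] -> pop 37, enqueue [none], visited so far: [45, 5, 48, 11, 46, 10, 15, 44, 20, 37]
Result: [45, 5, 48, 11, 46, 10, 15, 44, 20, 37]


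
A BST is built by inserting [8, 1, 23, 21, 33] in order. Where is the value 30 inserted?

Starting tree (level order): [8, 1, 23, None, None, 21, 33]
Insertion path: 8 -> 23 -> 33
Result: insert 30 as left child of 33
Final tree (level order): [8, 1, 23, None, None, 21, 33, None, None, 30]


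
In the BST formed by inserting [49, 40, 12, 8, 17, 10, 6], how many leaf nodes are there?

Tree built from: [49, 40, 12, 8, 17, 10, 6]
Tree (level-order array): [49, 40, None, 12, None, 8, 17, 6, 10]
Rule: A leaf has 0 children.
Per-node child counts:
  node 49: 1 child(ren)
  node 40: 1 child(ren)
  node 12: 2 child(ren)
  node 8: 2 child(ren)
  node 6: 0 child(ren)
  node 10: 0 child(ren)
  node 17: 0 child(ren)
Matching nodes: [6, 10, 17]
Count of leaf nodes: 3


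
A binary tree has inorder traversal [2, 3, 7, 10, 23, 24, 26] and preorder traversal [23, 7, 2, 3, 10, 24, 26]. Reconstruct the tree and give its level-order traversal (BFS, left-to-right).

Inorder:  [2, 3, 7, 10, 23, 24, 26]
Preorder: [23, 7, 2, 3, 10, 24, 26]
Algorithm: preorder visits root first, so consume preorder in order;
for each root, split the current inorder slice at that value into
left-subtree inorder and right-subtree inorder, then recurse.
Recursive splits:
  root=23; inorder splits into left=[2, 3, 7, 10], right=[24, 26]
  root=7; inorder splits into left=[2, 3], right=[10]
  root=2; inorder splits into left=[], right=[3]
  root=3; inorder splits into left=[], right=[]
  root=10; inorder splits into left=[], right=[]
  root=24; inorder splits into left=[], right=[26]
  root=26; inorder splits into left=[], right=[]
Reconstructed level-order: [23, 7, 24, 2, 10, 26, 3]


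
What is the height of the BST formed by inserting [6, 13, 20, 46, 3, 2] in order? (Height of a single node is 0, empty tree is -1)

Insertion order: [6, 13, 20, 46, 3, 2]
Tree (level-order array): [6, 3, 13, 2, None, None, 20, None, None, None, 46]
Compute height bottom-up (empty subtree = -1):
  height(2) = 1 + max(-1, -1) = 0
  height(3) = 1 + max(0, -1) = 1
  height(46) = 1 + max(-1, -1) = 0
  height(20) = 1 + max(-1, 0) = 1
  height(13) = 1 + max(-1, 1) = 2
  height(6) = 1 + max(1, 2) = 3
Height = 3


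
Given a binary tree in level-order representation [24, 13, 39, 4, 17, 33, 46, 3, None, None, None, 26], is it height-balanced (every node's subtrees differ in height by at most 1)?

Tree (level-order array): [24, 13, 39, 4, 17, 33, 46, 3, None, None, None, 26]
Definition: a tree is height-balanced if, at every node, |h(left) - h(right)| <= 1 (empty subtree has height -1).
Bottom-up per-node check:
  node 3: h_left=-1, h_right=-1, diff=0 [OK], height=0
  node 4: h_left=0, h_right=-1, diff=1 [OK], height=1
  node 17: h_left=-1, h_right=-1, diff=0 [OK], height=0
  node 13: h_left=1, h_right=0, diff=1 [OK], height=2
  node 26: h_left=-1, h_right=-1, diff=0 [OK], height=0
  node 33: h_left=0, h_right=-1, diff=1 [OK], height=1
  node 46: h_left=-1, h_right=-1, diff=0 [OK], height=0
  node 39: h_left=1, h_right=0, diff=1 [OK], height=2
  node 24: h_left=2, h_right=2, diff=0 [OK], height=3
All nodes satisfy the balance condition.
Result: Balanced


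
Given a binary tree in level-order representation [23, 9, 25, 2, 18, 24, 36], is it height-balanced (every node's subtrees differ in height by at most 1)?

Tree (level-order array): [23, 9, 25, 2, 18, 24, 36]
Definition: a tree is height-balanced if, at every node, |h(left) - h(right)| <= 1 (empty subtree has height -1).
Bottom-up per-node check:
  node 2: h_left=-1, h_right=-1, diff=0 [OK], height=0
  node 18: h_left=-1, h_right=-1, diff=0 [OK], height=0
  node 9: h_left=0, h_right=0, diff=0 [OK], height=1
  node 24: h_left=-1, h_right=-1, diff=0 [OK], height=0
  node 36: h_left=-1, h_right=-1, diff=0 [OK], height=0
  node 25: h_left=0, h_right=0, diff=0 [OK], height=1
  node 23: h_left=1, h_right=1, diff=0 [OK], height=2
All nodes satisfy the balance condition.
Result: Balanced


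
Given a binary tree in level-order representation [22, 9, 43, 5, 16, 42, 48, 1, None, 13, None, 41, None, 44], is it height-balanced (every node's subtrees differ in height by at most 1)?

Tree (level-order array): [22, 9, 43, 5, 16, 42, 48, 1, None, 13, None, 41, None, 44]
Definition: a tree is height-balanced if, at every node, |h(left) - h(right)| <= 1 (empty subtree has height -1).
Bottom-up per-node check:
  node 1: h_left=-1, h_right=-1, diff=0 [OK], height=0
  node 5: h_left=0, h_right=-1, diff=1 [OK], height=1
  node 13: h_left=-1, h_right=-1, diff=0 [OK], height=0
  node 16: h_left=0, h_right=-1, diff=1 [OK], height=1
  node 9: h_left=1, h_right=1, diff=0 [OK], height=2
  node 41: h_left=-1, h_right=-1, diff=0 [OK], height=0
  node 42: h_left=0, h_right=-1, diff=1 [OK], height=1
  node 44: h_left=-1, h_right=-1, diff=0 [OK], height=0
  node 48: h_left=0, h_right=-1, diff=1 [OK], height=1
  node 43: h_left=1, h_right=1, diff=0 [OK], height=2
  node 22: h_left=2, h_right=2, diff=0 [OK], height=3
All nodes satisfy the balance condition.
Result: Balanced


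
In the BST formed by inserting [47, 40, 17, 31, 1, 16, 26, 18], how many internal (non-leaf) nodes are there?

Tree built from: [47, 40, 17, 31, 1, 16, 26, 18]
Tree (level-order array): [47, 40, None, 17, None, 1, 31, None, 16, 26, None, None, None, 18]
Rule: An internal node has at least one child.
Per-node child counts:
  node 47: 1 child(ren)
  node 40: 1 child(ren)
  node 17: 2 child(ren)
  node 1: 1 child(ren)
  node 16: 0 child(ren)
  node 31: 1 child(ren)
  node 26: 1 child(ren)
  node 18: 0 child(ren)
Matching nodes: [47, 40, 17, 1, 31, 26]
Count of internal (non-leaf) nodes: 6


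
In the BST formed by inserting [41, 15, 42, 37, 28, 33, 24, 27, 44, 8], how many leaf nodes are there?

Tree built from: [41, 15, 42, 37, 28, 33, 24, 27, 44, 8]
Tree (level-order array): [41, 15, 42, 8, 37, None, 44, None, None, 28, None, None, None, 24, 33, None, 27]
Rule: A leaf has 0 children.
Per-node child counts:
  node 41: 2 child(ren)
  node 15: 2 child(ren)
  node 8: 0 child(ren)
  node 37: 1 child(ren)
  node 28: 2 child(ren)
  node 24: 1 child(ren)
  node 27: 0 child(ren)
  node 33: 0 child(ren)
  node 42: 1 child(ren)
  node 44: 0 child(ren)
Matching nodes: [8, 27, 33, 44]
Count of leaf nodes: 4


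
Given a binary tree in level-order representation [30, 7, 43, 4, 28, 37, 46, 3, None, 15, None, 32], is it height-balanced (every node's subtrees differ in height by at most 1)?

Tree (level-order array): [30, 7, 43, 4, 28, 37, 46, 3, None, 15, None, 32]
Definition: a tree is height-balanced if, at every node, |h(left) - h(right)| <= 1 (empty subtree has height -1).
Bottom-up per-node check:
  node 3: h_left=-1, h_right=-1, diff=0 [OK], height=0
  node 4: h_left=0, h_right=-1, diff=1 [OK], height=1
  node 15: h_left=-1, h_right=-1, diff=0 [OK], height=0
  node 28: h_left=0, h_right=-1, diff=1 [OK], height=1
  node 7: h_left=1, h_right=1, diff=0 [OK], height=2
  node 32: h_left=-1, h_right=-1, diff=0 [OK], height=0
  node 37: h_left=0, h_right=-1, diff=1 [OK], height=1
  node 46: h_left=-1, h_right=-1, diff=0 [OK], height=0
  node 43: h_left=1, h_right=0, diff=1 [OK], height=2
  node 30: h_left=2, h_right=2, diff=0 [OK], height=3
All nodes satisfy the balance condition.
Result: Balanced


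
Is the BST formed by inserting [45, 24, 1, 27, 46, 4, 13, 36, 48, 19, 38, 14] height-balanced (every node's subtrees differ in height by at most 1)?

Tree (level-order array): [45, 24, 46, 1, 27, None, 48, None, 4, None, 36, None, None, None, 13, None, 38, None, 19, None, None, 14]
Definition: a tree is height-balanced if, at every node, |h(left) - h(right)| <= 1 (empty subtree has height -1).
Bottom-up per-node check:
  node 14: h_left=-1, h_right=-1, diff=0 [OK], height=0
  node 19: h_left=0, h_right=-1, diff=1 [OK], height=1
  node 13: h_left=-1, h_right=1, diff=2 [FAIL (|-1-1|=2 > 1)], height=2
  node 4: h_left=-1, h_right=2, diff=3 [FAIL (|-1-2|=3 > 1)], height=3
  node 1: h_left=-1, h_right=3, diff=4 [FAIL (|-1-3|=4 > 1)], height=4
  node 38: h_left=-1, h_right=-1, diff=0 [OK], height=0
  node 36: h_left=-1, h_right=0, diff=1 [OK], height=1
  node 27: h_left=-1, h_right=1, diff=2 [FAIL (|-1-1|=2 > 1)], height=2
  node 24: h_left=4, h_right=2, diff=2 [FAIL (|4-2|=2 > 1)], height=5
  node 48: h_left=-1, h_right=-1, diff=0 [OK], height=0
  node 46: h_left=-1, h_right=0, diff=1 [OK], height=1
  node 45: h_left=5, h_right=1, diff=4 [FAIL (|5-1|=4 > 1)], height=6
Node 13 violates the condition: |-1 - 1| = 2 > 1.
Result: Not balanced
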